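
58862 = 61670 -2808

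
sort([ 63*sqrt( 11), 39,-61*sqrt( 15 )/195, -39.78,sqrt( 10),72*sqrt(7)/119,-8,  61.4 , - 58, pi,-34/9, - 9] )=[ - 58, - 39.78, - 9 , - 8, - 34/9,-61*sqrt( 15)/195,  72*sqrt( 7 ) /119,pi , sqrt(10),39, 61.4, 63*sqrt( 11) ]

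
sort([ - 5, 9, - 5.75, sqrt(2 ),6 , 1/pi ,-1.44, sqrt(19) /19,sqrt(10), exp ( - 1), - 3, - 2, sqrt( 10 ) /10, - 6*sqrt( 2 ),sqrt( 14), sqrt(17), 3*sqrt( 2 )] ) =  [ - 6 * sqrt ( 2 ), - 5.75, - 5, - 3, - 2,-1.44, sqrt (19)/19,sqrt(10)/10, 1/pi,  exp (-1 ),sqrt(2), sqrt(10 ), sqrt(14) , sqrt( 17 ),3*sqrt( 2),  6,9 ]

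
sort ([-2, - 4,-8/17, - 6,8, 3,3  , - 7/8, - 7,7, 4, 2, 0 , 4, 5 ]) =[ - 7,-6,-4, - 2, - 7/8, - 8/17, 0,2, 3,3,4,4,5,  7, 8 ] 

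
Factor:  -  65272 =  - 2^3*41^1 * 199^1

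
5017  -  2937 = 2080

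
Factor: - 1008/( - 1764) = 4/7 = 2^2 * 7^ ( - 1 )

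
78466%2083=1395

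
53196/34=26598/17=1564.59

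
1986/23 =86  +  8/23   =  86.35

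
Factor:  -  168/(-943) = 2^3*3^1*7^1*23^(-1)*41^( -1 ) 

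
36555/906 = 12185/302 = 40.35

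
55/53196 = 5/4836=0.00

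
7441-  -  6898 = 14339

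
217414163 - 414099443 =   -  196685280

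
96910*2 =193820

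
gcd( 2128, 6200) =8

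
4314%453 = 237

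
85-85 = 0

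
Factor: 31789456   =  2^4*17^1*73^1*1601^1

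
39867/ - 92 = - 434+61/92 = - 433.34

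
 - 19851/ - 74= 19851/74 =268.26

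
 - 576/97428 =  - 1 + 8071/8119 = - 0.01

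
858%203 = 46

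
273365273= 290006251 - 16640978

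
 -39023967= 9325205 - 48349172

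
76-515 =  - 439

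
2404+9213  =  11617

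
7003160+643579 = 7646739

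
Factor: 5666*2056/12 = 2912324/3 = 2^2* 3^(- 1 )*257^1*2833^1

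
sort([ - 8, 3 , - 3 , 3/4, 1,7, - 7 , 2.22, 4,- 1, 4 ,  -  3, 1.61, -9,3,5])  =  [ - 9,-8,-7, - 3, - 3,-1,3/4, 1,1.61,2.22 , 3, 3,  4,4,5,7]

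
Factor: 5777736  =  2^3*3^1*240739^1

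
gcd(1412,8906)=2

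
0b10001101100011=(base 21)KB8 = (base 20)12CJ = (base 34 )7sf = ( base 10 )9059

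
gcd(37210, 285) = 5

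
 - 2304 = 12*( - 192)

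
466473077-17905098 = 448567979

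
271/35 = 271/35= 7.74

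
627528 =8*78441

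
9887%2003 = 1875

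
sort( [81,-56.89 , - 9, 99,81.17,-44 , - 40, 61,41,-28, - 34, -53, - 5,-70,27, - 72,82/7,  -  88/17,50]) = [  -  72,  -  70,-56.89, - 53,-44,- 40,-34,-28,-9, - 88/17, - 5,82/7, 27,41,50, 61 , 81,81.17,99]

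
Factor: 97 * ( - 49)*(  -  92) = 437276 = 2^2*7^2 * 23^1 * 97^1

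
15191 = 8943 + 6248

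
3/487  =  3/487 = 0.01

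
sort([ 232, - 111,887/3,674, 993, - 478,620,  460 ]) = [ -478, - 111,232,887/3, 460,620, 674,993]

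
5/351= 5/351 = 0.01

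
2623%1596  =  1027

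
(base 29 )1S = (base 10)57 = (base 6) 133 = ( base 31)1q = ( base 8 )71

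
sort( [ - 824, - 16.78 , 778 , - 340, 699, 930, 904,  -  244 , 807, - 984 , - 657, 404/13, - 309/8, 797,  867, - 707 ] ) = [ - 984,  -  824, - 707, - 657, - 340, - 244, - 309/8, - 16.78,404/13,699, 778, 797, 807,867, 904,930 ]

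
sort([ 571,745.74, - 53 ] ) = [-53, 571,745.74 ] 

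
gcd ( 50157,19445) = 1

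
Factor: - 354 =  - 2^1 * 3^1 * 59^1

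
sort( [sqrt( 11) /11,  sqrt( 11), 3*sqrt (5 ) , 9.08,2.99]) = [sqrt(11 )/11,2.99,sqrt(11), 3*sqrt(5) , 9.08 ]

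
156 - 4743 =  - 4587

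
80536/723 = 111+ 283/723=111.39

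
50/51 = 50/51 = 0.98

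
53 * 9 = 477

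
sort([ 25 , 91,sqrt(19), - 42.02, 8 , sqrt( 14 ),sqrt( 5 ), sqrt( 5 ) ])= [-42.02, sqrt( 5), sqrt(5) , sqrt( 14),sqrt (19), 8, 25, 91]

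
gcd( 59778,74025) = 9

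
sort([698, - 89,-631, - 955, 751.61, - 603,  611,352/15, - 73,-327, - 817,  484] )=[ - 955, - 817,-631,  -  603,-327,-89, - 73,352/15,484,611,698, 751.61] 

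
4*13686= 54744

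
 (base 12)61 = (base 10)73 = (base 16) 49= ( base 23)34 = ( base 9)81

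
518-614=-96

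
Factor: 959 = 7^1*137^1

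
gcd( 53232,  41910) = 6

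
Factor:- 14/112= - 2^( - 3) = - 1/8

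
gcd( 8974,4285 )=1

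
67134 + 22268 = 89402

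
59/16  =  3 + 11/16 = 3.69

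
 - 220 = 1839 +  - 2059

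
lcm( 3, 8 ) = 24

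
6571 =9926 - 3355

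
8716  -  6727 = 1989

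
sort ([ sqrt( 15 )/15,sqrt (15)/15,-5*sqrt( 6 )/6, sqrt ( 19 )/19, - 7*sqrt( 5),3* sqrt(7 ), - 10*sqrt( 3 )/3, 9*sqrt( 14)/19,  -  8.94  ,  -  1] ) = [-7*sqrt (5), - 8.94 ,-10*sqrt( 3) /3, - 5*sqrt (6 ) /6, - 1, sqrt( 19 )/19,sqrt ( 15)/15,sqrt(15) /15, 9*sqrt( 14) /19 , 3 * sqrt( 7) ]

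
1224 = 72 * 17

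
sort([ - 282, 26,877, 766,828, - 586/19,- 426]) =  [ - 426,-282,-586/19,26,766, 828, 877] 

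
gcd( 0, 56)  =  56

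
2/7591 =2/7591= 0.00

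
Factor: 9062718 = 2^1*3^1* 7^1*151^1*1429^1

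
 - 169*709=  - 119821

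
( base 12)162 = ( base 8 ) 332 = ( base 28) 7M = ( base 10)218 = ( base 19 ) B9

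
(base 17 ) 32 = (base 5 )203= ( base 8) 65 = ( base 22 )29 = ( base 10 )53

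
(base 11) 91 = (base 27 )3j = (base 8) 144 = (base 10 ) 100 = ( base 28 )3G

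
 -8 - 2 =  - 10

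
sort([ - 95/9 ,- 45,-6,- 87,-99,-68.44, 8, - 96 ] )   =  [-99, - 96, - 87, - 68.44,  -  45 , - 95/9, - 6, 8 ]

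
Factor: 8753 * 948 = 8297844 = 2^2*3^1 *79^1*8753^1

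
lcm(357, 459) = 3213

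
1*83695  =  83695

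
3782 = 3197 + 585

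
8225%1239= 791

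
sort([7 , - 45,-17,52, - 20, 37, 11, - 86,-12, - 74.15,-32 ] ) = [-86 ,-74.15, - 45,-32, - 20,-17, - 12, 7,11,37,52]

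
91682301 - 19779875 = 71902426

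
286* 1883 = 538538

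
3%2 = 1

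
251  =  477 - 226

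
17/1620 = 17/1620 = 0.01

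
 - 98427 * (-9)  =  885843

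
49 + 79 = 128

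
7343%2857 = 1629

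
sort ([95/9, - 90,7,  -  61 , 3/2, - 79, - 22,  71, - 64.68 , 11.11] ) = [ - 90,-79, - 64.68, - 61, - 22,  3/2,7, 95/9,11.11,71] 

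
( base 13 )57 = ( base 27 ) 2I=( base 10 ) 72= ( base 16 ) 48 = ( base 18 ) 40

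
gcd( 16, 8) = 8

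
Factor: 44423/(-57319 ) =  - 1433/1849 = - 43^ (- 2 )*1433^1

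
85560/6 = 14260=   14260.00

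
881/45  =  881/45 =19.58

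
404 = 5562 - 5158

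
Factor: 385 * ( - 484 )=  - 186340=-2^2*5^1*7^1*11^3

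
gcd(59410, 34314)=2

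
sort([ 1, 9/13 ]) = [9/13 , 1] 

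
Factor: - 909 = -3^2 *101^1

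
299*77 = 23023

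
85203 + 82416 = 167619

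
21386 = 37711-16325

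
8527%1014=415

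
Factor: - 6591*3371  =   - 3^1 * 13^3*3371^1 =-  22218261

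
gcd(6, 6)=6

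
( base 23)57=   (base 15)82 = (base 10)122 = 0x7A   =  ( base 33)3N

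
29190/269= 29190/269 = 108.51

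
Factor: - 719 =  - 719^1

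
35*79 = 2765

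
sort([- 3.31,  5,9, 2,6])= [ - 3.31,2 , 5,6,  9] 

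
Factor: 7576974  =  2^1*3^2*509^1 * 827^1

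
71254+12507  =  83761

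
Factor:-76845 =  - 3^1 * 5^1*47^1 * 109^1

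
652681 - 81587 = 571094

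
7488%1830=168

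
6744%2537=1670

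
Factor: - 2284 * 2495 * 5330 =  - 2^3 * 5^2*13^1*41^1*499^1*571^1 = -30373431400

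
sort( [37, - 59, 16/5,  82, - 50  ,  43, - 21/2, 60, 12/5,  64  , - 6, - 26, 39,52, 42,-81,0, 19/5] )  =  [-81, -59, - 50,- 26, - 21/2, -6,  0, 12/5, 16/5, 19/5,  37, 39, 42,43,52,60, 64,82 ] 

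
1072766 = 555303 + 517463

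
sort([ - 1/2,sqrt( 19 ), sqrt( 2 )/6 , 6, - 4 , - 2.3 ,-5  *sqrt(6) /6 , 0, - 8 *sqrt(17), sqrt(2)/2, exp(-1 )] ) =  [- 8*sqrt(17) ,-4,-2.3,-5*sqrt( 6) /6,-1/2,0 , sqrt( 2) /6,exp( - 1 ),  sqrt(2 ) /2, sqrt ( 19), 6 ]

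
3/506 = 3/506 = 0.01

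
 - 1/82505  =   - 1 + 82504/82505 = - 0.00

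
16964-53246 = - 36282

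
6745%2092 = 469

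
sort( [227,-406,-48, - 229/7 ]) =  [- 406, - 48, -229/7,227 ]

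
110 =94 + 16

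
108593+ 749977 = 858570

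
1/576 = 1/576 = 0.00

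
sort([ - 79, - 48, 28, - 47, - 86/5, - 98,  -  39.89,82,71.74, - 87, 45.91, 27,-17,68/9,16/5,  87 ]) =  [-98, - 87, - 79, - 48,  -  47, - 39.89,-86/5, - 17, 16/5 , 68/9,27,28,  45.91, 71.74,82,87 ]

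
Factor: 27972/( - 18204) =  - 63/41 = - 3^2 * 7^1*41^(-1)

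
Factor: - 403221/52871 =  - 3^1*83^ ( - 1)*211^1 = - 633/83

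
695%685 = 10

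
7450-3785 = 3665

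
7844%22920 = 7844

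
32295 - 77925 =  -45630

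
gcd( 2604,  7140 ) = 84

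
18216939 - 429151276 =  - 410934337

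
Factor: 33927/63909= 43/81 = 3^( - 4) * 43^1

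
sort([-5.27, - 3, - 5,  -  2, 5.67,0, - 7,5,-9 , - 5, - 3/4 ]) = [ - 9,- 7 , - 5.27,-5, - 5,-3, - 2,-3/4,0 , 5,5.67]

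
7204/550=13 + 27/275=13.10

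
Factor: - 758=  - 2^1*379^1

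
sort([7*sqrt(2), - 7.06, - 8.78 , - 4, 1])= [  -  8.78, - 7.06, - 4, 1, 7*sqrt( 2)]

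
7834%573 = 385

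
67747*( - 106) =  - 7181182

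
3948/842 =4 + 290/421=4.69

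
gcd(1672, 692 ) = 4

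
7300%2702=1896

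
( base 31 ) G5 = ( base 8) 765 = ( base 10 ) 501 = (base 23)LI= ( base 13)2C7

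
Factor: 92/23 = 4 = 2^2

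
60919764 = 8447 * 7212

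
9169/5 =9169/5=1833.80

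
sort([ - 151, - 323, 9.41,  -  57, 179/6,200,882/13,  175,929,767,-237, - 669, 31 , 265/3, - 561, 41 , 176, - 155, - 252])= [- 669, - 561, - 323, - 252, - 237, - 155, - 151, - 57,9.41,179/6, 31, 41, 882/13, 265/3, 175, 176, 200, 767,  929 ] 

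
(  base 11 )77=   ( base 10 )84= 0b1010100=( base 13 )66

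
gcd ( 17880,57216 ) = 3576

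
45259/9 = 45259/9 = 5028.78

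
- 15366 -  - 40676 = 25310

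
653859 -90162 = 563697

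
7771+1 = 7772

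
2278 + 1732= 4010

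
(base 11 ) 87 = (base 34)2R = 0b1011111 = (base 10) 95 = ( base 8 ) 137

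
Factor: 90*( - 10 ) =-2^2*3^2*5^2 = - 900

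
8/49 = 8/49 = 0.16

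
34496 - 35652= - 1156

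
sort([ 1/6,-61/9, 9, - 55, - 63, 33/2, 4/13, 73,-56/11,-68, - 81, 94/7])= [ - 81, - 68, - 63, - 55, - 61/9, -56/11, 1/6,4/13,9,94/7, 33/2, 73 ]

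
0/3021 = 0 = 0.00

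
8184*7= 57288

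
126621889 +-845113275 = - 718491386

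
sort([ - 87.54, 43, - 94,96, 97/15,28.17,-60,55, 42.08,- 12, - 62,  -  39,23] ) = [ - 94,-87.54,-62, -60, - 39, - 12,97/15 , 23, 28.17,42.08, 43, 55,96 ]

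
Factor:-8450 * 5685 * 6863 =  - 329686509750= - 2^1*3^1*5^3 * 13^2*379^1 * 6863^1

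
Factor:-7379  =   - 47^1*157^1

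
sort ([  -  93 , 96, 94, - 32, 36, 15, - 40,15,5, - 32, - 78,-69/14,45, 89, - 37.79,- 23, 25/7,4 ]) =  [ - 93,-78, - 40, - 37.79,- 32,  -  32, - 23, - 69/14,25/7, 4, 5,15,15,36, 45,89,94, 96]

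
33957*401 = 13616757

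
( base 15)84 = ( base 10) 124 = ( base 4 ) 1330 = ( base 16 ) 7c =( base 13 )97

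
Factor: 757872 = 2^4*3^2*19^1*277^1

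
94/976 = 47/488 = 0.10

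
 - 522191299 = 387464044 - 909655343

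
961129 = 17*56537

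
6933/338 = 6933/338 = 20.51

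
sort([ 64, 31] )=[ 31, 64]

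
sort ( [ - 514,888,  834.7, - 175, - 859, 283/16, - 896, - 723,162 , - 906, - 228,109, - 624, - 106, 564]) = [ - 906, - 896, - 859, - 723, - 624, - 514, - 228,  -  175, -106,283/16, 109,162,564,834.7, 888 ]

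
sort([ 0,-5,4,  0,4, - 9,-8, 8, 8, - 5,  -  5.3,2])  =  [ - 9 , - 8, - 5.3,- 5, - 5, 0, 0,2,4,  4, 8,  8]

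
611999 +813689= 1425688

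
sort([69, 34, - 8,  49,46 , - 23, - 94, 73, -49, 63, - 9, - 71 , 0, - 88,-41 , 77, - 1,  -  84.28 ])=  [-94, - 88, - 84.28, - 71, - 49, - 41, - 23, - 9, - 8, -1 , 0,34,46 , 49, 63,69 , 73 , 77 ] 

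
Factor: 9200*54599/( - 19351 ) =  - 2^4 * 5^2 * 23^1 * 37^( - 1)*71^1 * 523^(- 1)*769^1 = - 502310800/19351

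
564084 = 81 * 6964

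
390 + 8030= 8420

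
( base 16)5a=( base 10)90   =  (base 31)2S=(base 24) 3i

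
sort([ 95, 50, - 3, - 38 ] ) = [ - 38, - 3, 50, 95]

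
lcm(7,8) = 56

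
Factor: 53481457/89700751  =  7^ (  -  1 )*53^( - 1)*523^1*102259^1*241781^ ( - 1)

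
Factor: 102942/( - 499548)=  -2^( - 1 )*3^1 *43^1*313^( - 1 )=- 129/626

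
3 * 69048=207144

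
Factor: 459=3^3*17^1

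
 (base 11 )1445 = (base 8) 3510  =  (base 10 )1864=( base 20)4d4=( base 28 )2AG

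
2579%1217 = 145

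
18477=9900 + 8577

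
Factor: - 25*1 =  - 25 = - 5^2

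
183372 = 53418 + 129954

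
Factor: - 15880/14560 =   -  397/364  =  -2^( - 2 ) * 7^( - 1 )*13^(-1 )*397^1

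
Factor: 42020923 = 7^1*17^1*353117^1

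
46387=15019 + 31368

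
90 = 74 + 16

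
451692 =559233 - 107541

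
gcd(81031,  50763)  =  1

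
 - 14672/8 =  - 1834 =- 1834.00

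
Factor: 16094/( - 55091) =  - 26/89 = -2^1*13^1*89^(-1 )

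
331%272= 59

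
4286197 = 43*99679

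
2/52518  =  1/26259 = 0.00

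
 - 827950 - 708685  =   - 1536635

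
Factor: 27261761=17^1*41^1*39113^1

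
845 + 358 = 1203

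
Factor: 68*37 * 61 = 153476 = 2^2*17^1*37^1*61^1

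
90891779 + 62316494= 153208273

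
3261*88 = 286968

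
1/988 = 1/988 = 0.00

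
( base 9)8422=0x1820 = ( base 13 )2A71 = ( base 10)6176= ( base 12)36A8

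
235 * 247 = 58045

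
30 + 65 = 95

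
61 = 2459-2398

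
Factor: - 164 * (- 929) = 152356 = 2^2*41^1*929^1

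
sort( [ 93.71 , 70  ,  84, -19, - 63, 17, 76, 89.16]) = [ - 63, - 19,17 , 70, 76,  84,  89.16 , 93.71]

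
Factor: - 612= - 2^2 *3^2 * 17^1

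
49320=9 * 5480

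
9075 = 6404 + 2671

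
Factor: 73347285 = 3^1 *5^1*11^1*444529^1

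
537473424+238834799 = 776308223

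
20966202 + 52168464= 73134666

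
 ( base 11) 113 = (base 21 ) 69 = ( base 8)207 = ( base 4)2013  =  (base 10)135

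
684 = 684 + 0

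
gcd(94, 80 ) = 2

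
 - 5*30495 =-152475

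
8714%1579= 819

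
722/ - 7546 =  - 361/3773 = - 0.10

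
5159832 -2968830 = 2191002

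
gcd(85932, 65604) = 924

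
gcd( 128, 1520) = 16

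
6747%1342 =37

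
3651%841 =287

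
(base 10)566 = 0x236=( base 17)1g5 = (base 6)2342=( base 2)1000110110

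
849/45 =18 + 13/15 = 18.87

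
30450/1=30450 = 30450.00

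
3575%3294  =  281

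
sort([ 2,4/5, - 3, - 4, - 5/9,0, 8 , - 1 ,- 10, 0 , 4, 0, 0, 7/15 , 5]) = [ - 10, - 4,-3,-1, - 5/9, 0,0, 0, 0, 7/15,4/5, 2, 4, 5,8] 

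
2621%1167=287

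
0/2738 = 0 = 0.00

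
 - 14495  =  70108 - 84603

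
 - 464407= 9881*( - 47 ) 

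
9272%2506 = 1754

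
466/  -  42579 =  - 466/42579  =  -0.01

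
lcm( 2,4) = 4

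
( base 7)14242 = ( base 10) 3901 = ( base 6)30021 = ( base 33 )3J7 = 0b111100111101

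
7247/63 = 115+ 2/63 = 115.03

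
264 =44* 6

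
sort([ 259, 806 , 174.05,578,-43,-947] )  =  [ - 947, - 43, 174.05, 259,578, 806]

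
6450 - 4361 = 2089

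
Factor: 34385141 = 7^1*59^1 * 83257^1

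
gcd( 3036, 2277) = 759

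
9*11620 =104580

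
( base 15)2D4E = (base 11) 7363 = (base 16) 2615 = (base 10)9749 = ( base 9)14332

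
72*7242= 521424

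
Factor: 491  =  491^1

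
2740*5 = 13700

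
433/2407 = 433/2407 = 0.18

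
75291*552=41560632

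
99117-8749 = 90368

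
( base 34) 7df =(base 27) bjh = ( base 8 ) 20545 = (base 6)103325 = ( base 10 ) 8549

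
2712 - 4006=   -  1294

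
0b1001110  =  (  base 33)2c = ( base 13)60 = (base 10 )78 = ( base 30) 2i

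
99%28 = 15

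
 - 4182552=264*( - 15843 ) 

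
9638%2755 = 1373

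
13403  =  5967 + 7436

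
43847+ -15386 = 28461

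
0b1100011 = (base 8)143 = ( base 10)99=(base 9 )120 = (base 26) 3l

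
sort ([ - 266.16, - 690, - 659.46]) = [ - 690, - 659.46,-266.16 ]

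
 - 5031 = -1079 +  -3952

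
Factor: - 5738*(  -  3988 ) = 2^3* 19^1*151^1*997^1 = 22883144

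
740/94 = 7 + 41/47 = 7.87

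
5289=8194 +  - 2905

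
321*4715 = 1513515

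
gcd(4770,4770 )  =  4770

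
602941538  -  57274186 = 545667352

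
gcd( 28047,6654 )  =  3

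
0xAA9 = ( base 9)3662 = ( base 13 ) 131C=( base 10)2729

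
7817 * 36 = 281412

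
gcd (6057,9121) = 1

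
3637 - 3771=-134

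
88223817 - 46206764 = 42017053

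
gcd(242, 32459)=1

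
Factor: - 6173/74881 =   -  103^( - 1)*727^( - 1 )*6173^1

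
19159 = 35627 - 16468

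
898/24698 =449/12349=0.04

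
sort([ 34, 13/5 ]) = [13/5,  34]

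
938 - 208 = 730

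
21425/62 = 21425/62= 345.56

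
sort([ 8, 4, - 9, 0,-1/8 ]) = [ - 9, - 1/8, 0, 4, 8 ]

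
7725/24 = 2575/8 =321.88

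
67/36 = 67/36  =  1.86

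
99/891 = 1/9 = 0.11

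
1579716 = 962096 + 617620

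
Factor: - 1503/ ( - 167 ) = 9 = 3^2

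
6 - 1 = 5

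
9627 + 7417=17044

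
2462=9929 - 7467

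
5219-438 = 4781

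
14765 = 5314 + 9451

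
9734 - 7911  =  1823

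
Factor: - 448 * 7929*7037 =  - 24996775104 =- 2^6*3^2*7^1*31^1*227^1 * 881^1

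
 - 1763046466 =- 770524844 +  - 992521622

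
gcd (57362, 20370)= 2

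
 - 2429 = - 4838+2409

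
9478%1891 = 23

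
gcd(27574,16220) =1622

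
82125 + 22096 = 104221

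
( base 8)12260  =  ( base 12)3094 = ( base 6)40304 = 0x14B0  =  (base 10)5296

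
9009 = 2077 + 6932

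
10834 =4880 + 5954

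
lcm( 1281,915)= 6405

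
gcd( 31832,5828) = 4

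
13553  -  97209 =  - 83656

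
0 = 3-3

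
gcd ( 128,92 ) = 4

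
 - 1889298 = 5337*( - 354) 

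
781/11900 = 781/11900 = 0.07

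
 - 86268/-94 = 917+35/47 = 917.74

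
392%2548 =392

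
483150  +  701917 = 1185067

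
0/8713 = 0 = 0.00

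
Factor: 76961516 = 2^2*17^1*1131787^1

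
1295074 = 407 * 3182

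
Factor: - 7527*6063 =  - 3^2*13^1*43^1* 47^1*193^1 = - 45636201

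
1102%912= 190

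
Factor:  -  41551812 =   -  2^2*3^3 *59^1*6521^1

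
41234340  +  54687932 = 95922272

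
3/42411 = 1/14137 = 0.00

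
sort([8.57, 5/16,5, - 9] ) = [ - 9, 5/16,  5,8.57]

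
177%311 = 177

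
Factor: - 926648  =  -2^3*115831^1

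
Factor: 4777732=2^2*71^1*16823^1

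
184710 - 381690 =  - 196980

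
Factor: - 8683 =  - 19^1*457^1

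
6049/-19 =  - 319 + 12/19 = -318.37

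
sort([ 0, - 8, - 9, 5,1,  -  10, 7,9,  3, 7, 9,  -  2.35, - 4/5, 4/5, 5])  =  [ - 10, - 9, - 8, - 2.35,- 4/5, 0,4/5, 1, 3,5, 5, 7, 7,9,9] 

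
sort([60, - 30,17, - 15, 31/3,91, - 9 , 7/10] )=[ - 30,-15, - 9,7/10,31/3, 17, 60, 91]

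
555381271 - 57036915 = 498344356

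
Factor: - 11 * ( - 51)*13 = 3^1*11^1*13^1*17^1 = 7293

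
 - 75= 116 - 191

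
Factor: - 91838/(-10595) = 2^1*5^(- 1 )*13^ ( - 1)*47^1*163^(  -  1)*977^1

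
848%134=44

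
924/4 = 231= 231.00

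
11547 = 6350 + 5197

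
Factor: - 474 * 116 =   -  54984= -2^3*3^1 * 29^1 * 79^1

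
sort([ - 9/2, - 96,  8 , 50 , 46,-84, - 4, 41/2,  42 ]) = [-96,-84, - 9/2, -4,  8,  41/2,  42,46,  50 ] 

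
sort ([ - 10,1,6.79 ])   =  [ - 10,  1, 6.79 ] 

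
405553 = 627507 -221954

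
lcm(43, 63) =2709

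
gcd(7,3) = 1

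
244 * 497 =121268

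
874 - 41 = 833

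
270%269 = 1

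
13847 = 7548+6299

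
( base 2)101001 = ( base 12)35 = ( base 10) 41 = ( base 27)1E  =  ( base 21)1k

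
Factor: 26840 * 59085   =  1585841400= 2^3*3^2*5^2 * 11^1 * 13^1 * 61^1*101^1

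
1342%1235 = 107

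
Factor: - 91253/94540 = -2^ (- 2 )*5^(  -  1)*29^(-1 )*163^( - 1)*91253^1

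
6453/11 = 586+7/11 = 586.64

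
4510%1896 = 718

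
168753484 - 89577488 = 79175996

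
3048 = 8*381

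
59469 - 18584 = 40885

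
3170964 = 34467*92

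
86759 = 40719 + 46040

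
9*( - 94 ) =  - 846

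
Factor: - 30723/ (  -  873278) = 2^ ( - 1)*3^1*7^ ( - 1) * 11^1*67^( - 1 ) = 33/938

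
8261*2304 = 19033344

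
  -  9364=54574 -63938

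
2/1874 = 1/937=0.00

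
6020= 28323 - 22303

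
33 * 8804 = 290532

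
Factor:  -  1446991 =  - 7^1*13^1*15901^1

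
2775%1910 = 865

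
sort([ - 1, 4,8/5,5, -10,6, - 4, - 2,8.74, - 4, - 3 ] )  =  [ - 10 , - 4, - 4,  -  3, - 2, - 1 , 8/5,4,  5,6, 8.74] 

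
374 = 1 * 374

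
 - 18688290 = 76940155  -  95628445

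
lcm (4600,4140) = 41400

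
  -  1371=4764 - 6135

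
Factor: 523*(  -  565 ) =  - 5^1 *113^1*523^1  =  - 295495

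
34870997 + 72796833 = 107667830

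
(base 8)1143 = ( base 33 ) ih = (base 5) 4421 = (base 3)211122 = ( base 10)611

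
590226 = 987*598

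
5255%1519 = 698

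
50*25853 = 1292650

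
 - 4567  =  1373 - 5940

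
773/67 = 11 + 36/67 = 11.54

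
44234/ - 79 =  - 560+6/79 = - 559.92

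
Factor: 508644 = 2^2*3^2*71^1*199^1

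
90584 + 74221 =164805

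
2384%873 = 638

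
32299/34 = 32299/34= 949.97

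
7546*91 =686686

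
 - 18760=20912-39672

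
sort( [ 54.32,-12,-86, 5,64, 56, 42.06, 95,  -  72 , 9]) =[ - 86, - 72, - 12,5,  9 , 42.06, 54.32,56,64,95 ]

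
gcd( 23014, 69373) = 1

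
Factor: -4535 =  - 5^1*907^1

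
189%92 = 5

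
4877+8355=13232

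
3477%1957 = 1520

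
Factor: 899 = 29^1* 31^1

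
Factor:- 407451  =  -3^1*11^1 * 12347^1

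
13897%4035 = 1792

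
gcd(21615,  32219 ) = 11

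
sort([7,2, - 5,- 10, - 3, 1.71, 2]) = [ - 10, -5 , - 3,1.71, 2,2,  7]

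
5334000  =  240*22225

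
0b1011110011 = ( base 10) 755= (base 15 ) 355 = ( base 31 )OB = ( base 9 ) 1028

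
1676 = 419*4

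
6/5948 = 3/2974 = 0.00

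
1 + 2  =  3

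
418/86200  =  209/43100 = 0.00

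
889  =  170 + 719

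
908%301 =5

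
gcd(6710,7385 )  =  5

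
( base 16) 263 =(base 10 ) 611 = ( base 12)42B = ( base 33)ih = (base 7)1532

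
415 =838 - 423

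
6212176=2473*2512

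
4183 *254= 1062482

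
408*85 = 34680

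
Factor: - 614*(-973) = 2^1 *7^1*139^1*307^1 = 597422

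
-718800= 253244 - 972044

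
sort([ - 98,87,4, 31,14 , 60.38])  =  [ - 98 , 4,  14,31,60.38, 87]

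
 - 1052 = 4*(-263 )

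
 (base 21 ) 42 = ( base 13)68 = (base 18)4e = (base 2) 1010110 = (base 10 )86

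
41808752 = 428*97684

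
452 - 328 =124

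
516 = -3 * (-172)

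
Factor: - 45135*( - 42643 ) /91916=2^(-2 )*3^2*5^1*11^( - 1)*17^1*59^1*2089^(-1)*42643^1 = 1924691805/91916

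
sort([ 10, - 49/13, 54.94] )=[ - 49/13 , 10 , 54.94 ]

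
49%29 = 20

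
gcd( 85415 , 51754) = 1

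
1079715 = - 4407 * (-245)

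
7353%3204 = 945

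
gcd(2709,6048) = 63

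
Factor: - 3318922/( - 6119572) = 2^( - 1 )*31^1*199^1*269^1 * 1529893^(  -  1 ) = 1659461/3059786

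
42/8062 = 21/4031 = 0.01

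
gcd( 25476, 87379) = 1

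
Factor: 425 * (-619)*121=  - 31832075= - 5^2  *11^2*17^1*619^1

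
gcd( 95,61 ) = 1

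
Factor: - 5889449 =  - 19^1 * 23^1*13477^1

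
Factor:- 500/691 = - 2^2*5^3*691^( - 1)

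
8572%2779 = 235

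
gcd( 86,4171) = 43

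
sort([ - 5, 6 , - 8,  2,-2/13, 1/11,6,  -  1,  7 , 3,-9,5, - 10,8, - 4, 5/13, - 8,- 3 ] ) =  [- 10 ,-9, - 8, - 8,  -  5 , - 4, - 3,-1,-2/13,1/11, 5/13, 2,3, 5,  6, 6,  7, 8 ]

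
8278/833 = 8278/833 = 9.94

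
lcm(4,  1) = 4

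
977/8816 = 977/8816 = 0.11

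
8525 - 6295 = 2230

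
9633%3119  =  276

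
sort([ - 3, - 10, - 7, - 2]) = [ - 10,-7, - 3,-2]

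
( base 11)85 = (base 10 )93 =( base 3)10110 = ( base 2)1011101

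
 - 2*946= - 1892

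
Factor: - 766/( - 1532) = 2^( - 1) = 1/2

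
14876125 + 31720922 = 46597047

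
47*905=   42535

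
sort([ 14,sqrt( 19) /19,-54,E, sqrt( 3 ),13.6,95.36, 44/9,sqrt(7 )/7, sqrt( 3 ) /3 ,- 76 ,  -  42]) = [ - 76, - 54, - 42,sqrt( 19)/19,sqrt(  7) /7 , sqrt ( 3)/3,sqrt( 3),E,44/9,13.6,14,95.36 ] 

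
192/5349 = 64/1783 = 0.04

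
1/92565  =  1/92565  =  0.00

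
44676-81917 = - 37241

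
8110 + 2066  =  10176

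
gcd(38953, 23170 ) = 1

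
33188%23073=10115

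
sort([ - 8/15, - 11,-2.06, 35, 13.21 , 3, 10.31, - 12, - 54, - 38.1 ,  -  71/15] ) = [ - 54, - 38.1, - 12, - 11, - 71/15, - 2.06 , - 8/15, 3,  10.31,13.21,35] 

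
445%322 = 123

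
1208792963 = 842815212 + 365977751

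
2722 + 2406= 5128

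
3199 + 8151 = 11350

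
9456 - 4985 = 4471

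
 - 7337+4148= - 3189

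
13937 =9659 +4278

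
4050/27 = 150 = 150.00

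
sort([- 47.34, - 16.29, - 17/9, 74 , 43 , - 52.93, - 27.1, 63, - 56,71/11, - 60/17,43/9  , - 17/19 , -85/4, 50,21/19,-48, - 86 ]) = [  -  86, - 56,-52.93, - 48,-47.34, - 27.1, - 85/4,-16.29, - 60/17, - 17/9, - 17/19,21/19, 43/9,71/11, 43,50 , 63, 74] 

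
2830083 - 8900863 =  - 6070780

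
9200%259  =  135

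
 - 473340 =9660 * ( - 49)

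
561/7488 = 187/2496  =  0.07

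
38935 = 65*599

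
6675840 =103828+6572012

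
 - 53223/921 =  - 17741/307 = - 57.79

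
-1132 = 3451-4583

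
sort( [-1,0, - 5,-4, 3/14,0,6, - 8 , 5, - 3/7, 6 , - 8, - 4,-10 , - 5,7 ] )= [-10,-8,-8, - 5, - 5, - 4, - 4, - 1, - 3/7,  0,0,3/14, 5,6,6, 7 ] 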